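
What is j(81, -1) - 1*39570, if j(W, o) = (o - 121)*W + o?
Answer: -49453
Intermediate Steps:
j(W, o) = o + W*(-121 + o) (j(W, o) = (-121 + o)*W + o = W*(-121 + o) + o = o + W*(-121 + o))
j(81, -1) - 1*39570 = (-1 - 121*81 + 81*(-1)) - 1*39570 = (-1 - 9801 - 81) - 39570 = -9883 - 39570 = -49453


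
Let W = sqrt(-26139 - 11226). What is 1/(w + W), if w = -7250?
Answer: -1450/10519973 - I*sqrt(37365)/52599865 ≈ -0.00013783 - 3.6749e-6*I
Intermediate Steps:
W = I*sqrt(37365) (W = sqrt(-37365) = I*sqrt(37365) ≈ 193.3*I)
1/(w + W) = 1/(-7250 + I*sqrt(37365))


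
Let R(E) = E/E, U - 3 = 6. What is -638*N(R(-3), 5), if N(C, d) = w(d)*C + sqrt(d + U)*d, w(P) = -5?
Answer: 3190 - 3190*sqrt(14) ≈ -8745.9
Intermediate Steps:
U = 9 (U = 3 + 6 = 9)
R(E) = 1
N(C, d) = -5*C + d*sqrt(9 + d) (N(C, d) = -5*C + sqrt(d + 9)*d = -5*C + sqrt(9 + d)*d = -5*C + d*sqrt(9 + d))
-638*N(R(-3), 5) = -638*(-5*1 + 5*sqrt(9 + 5)) = -638*(-5 + 5*sqrt(14)) = 3190 - 3190*sqrt(14)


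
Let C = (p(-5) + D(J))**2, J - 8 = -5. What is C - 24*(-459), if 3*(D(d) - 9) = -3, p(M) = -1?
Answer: 11065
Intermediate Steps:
J = 3 (J = 8 - 5 = 3)
D(d) = 8 (D(d) = 9 + (1/3)*(-3) = 9 - 1 = 8)
C = 49 (C = (-1 + 8)**2 = 7**2 = 49)
C - 24*(-459) = 49 - 24*(-459) = 49 + 11016 = 11065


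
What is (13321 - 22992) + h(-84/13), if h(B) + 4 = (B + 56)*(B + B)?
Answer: -1743267/169 ≈ -10315.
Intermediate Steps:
h(B) = -4 + 2*B*(56 + B) (h(B) = -4 + (B + 56)*(B + B) = -4 + (56 + B)*(2*B) = -4 + 2*B*(56 + B))
(13321 - 22992) + h(-84/13) = (13321 - 22992) + (-4 + 2*(-84/13)² + 112*(-84/13)) = -9671 + (-4 + 2*(-84*1/13)² + 112*(-84*1/13)) = -9671 + (-4 + 2*(-84/13)² + 112*(-84/13)) = -9671 + (-4 + 2*(7056/169) - 9408/13) = -9671 + (-4 + 14112/169 - 9408/13) = -9671 - 108868/169 = -1743267/169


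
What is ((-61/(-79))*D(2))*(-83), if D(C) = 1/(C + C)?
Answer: -5063/316 ≈ -16.022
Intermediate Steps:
D(C) = 1/(2*C)
((-61/(-79))*D(2))*(-83) = ((-61/(-79))*((½)/2))*(-83) = ((-61*(-1/79))*((½)*(½)))*(-83) = ((61/79)*(¼))*(-83) = (61/316)*(-83) = -5063/316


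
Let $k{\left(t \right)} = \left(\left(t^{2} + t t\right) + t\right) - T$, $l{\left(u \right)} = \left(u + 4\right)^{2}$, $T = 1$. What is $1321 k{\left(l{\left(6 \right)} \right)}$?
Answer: $26550779$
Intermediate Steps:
$l{\left(u \right)} = \left(4 + u\right)^{2}$
$k{\left(t \right)} = -1 + t + 2 t^{2}$ ($k{\left(t \right)} = \left(\left(t^{2} + t t\right) + t\right) - 1 = \left(\left(t^{2} + t^{2}\right) + t\right) - 1 = \left(2 t^{2} + t\right) - 1 = \left(t + 2 t^{2}\right) - 1 = -1 + t + 2 t^{2}$)
$1321 k{\left(l{\left(6 \right)} \right)} = 1321 \left(-1 + \left(4 + 6\right)^{2} + 2 \left(\left(4 + 6\right)^{2}\right)^{2}\right) = 1321 \left(-1 + 10^{2} + 2 \left(10^{2}\right)^{2}\right) = 1321 \left(-1 + 100 + 2 \cdot 100^{2}\right) = 1321 \left(-1 + 100 + 2 \cdot 10000\right) = 1321 \left(-1 + 100 + 20000\right) = 1321 \cdot 20099 = 26550779$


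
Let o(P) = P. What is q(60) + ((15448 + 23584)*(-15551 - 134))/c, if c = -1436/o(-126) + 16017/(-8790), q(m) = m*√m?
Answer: -113009121262800/1767383 + 120*√15 ≈ -6.3941e+7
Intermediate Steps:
q(m) = m^(3/2)
c = 1767383/184590 (c = -1436/(-126) + 16017/(-8790) = -1436*(-1/126) + 16017*(-1/8790) = 718/63 - 5339/2930 = 1767383/184590 ≈ 9.5746)
q(60) + ((15448 + 23584)*(-15551 - 134))/c = 60^(3/2) + ((15448 + 23584)*(-15551 - 134))/(1767383/184590) = 120*√15 + (39032*(-15685))*(184590/1767383) = 120*√15 - 612216920*184590/1767383 = 120*√15 - 113009121262800/1767383 = -113009121262800/1767383 + 120*√15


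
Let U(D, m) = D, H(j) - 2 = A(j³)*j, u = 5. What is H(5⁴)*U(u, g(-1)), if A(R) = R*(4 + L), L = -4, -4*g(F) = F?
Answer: 10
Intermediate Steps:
g(F) = -F/4
A(R) = 0 (A(R) = R*(4 - 4) = R*0 = 0)
H(j) = 2 (H(j) = 2 + 0*j = 2 + 0 = 2)
H(5⁴)*U(u, g(-1)) = 2*5 = 10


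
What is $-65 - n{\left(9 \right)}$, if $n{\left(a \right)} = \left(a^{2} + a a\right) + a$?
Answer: $-236$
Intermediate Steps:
$n{\left(a \right)} = a + 2 a^{2}$ ($n{\left(a \right)} = \left(a^{2} + a^{2}\right) + a = 2 a^{2} + a = a + 2 a^{2}$)
$-65 - n{\left(9 \right)} = -65 - 9 \left(1 + 2 \cdot 9\right) = -65 - 9 \left(1 + 18\right) = -65 - 9 \cdot 19 = -65 - 171 = -236$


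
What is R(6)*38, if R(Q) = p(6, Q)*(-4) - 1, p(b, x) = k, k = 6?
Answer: -950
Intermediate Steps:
p(b, x) = 6
R(Q) = -25 (R(Q) = 6*(-4) - 1 = -24 - 1 = -25)
R(6)*38 = -25*38 = -950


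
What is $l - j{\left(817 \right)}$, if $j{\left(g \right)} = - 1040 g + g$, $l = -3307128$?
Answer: $-2458265$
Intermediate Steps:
$j{\left(g \right)} = - 1039 g$
$l - j{\left(817 \right)} = -3307128 - \left(-1039\right) 817 = -3307128 - -848863 = -3307128 + 848863 = -2458265$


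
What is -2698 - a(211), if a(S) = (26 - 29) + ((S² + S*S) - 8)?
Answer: -91729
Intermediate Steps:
a(S) = -11 + 2*S² (a(S) = -3 + ((S² + S²) - 8) = -3 + (2*S² - 8) = -3 + (-8 + 2*S²) = -11 + 2*S²)
-2698 - a(211) = -2698 - (-11 + 2*211²) = -2698 - (-11 + 2*44521) = -2698 - (-11 + 89042) = -2698 - 1*89031 = -2698 - 89031 = -91729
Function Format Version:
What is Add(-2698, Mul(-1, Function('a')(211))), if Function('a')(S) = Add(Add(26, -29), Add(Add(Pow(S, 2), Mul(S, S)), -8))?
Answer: -91729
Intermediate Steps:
Function('a')(S) = Add(-11, Mul(2, Pow(S, 2))) (Function('a')(S) = Add(-3, Add(Add(Pow(S, 2), Pow(S, 2)), -8)) = Add(-3, Add(Mul(2, Pow(S, 2)), -8)) = Add(-3, Add(-8, Mul(2, Pow(S, 2)))) = Add(-11, Mul(2, Pow(S, 2))))
Add(-2698, Mul(-1, Function('a')(211))) = Add(-2698, Mul(-1, Add(-11, Mul(2, Pow(211, 2))))) = Add(-2698, Mul(-1, Add(-11, Mul(2, 44521)))) = Add(-2698, Mul(-1, Add(-11, 89042))) = Add(-2698, Mul(-1, 89031)) = Add(-2698, -89031) = -91729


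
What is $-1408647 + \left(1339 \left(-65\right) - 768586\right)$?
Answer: $-2264268$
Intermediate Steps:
$-1408647 + \left(1339 \left(-65\right) - 768586\right) = -1408647 - 855621 = -2264268$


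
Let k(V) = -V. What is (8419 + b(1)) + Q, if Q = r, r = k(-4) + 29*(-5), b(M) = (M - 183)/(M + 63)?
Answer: 264805/32 ≈ 8275.2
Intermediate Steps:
b(M) = (-183 + M)/(63 + M)
r = -141 (r = -1*(-4) + 29*(-5) = 4 - 145 = -141)
Q = -141
(8419 + b(1)) + Q = (8419 + (-183 + 1)/(63 + 1)) - 141 = (8419 - 182/64) - 141 = (8419 + (1/64)*(-182)) - 141 = (8419 - 91/32) - 141 = 269317/32 - 141 = 264805/32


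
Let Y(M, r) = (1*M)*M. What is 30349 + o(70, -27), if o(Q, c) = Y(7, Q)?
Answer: 30398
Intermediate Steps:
Y(M, r) = M**2 (Y(M, r) = M*M = M**2)
o(Q, c) = 49 (o(Q, c) = 7**2 = 49)
30349 + o(70, -27) = 30349 + 49 = 30398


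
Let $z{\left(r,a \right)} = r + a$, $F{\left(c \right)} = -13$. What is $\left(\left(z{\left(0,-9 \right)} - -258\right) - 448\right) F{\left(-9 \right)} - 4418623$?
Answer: $-4416036$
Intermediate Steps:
$z{\left(r,a \right)} = a + r$
$\left(\left(z{\left(0,-9 \right)} - -258\right) - 448\right) F{\left(-9 \right)} - 4418623 = \left(\left(\left(-9 + 0\right) - -258\right) - 448\right) \left(-13\right) - 4418623 = \left(\left(-9 + 258\right) - 448\right) \left(-13\right) - 4418623 = \left(249 - 448\right) \left(-13\right) - 4418623 = \left(-199\right) \left(-13\right) - 4418623 = 2587 - 4418623 = -4416036$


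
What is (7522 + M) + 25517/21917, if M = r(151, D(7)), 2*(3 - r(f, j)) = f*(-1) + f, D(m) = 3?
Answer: 164950942/21917 ≈ 7526.2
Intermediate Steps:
r(f, j) = 3 (r(f, j) = 3 - (f*(-1) + f)/2 = 3 - (-f + f)/2 = 3 - ½*0 = 3 + 0 = 3)
M = 3
(7522 + M) + 25517/21917 = (7522 + 3) + 25517/21917 = 7525 + 25517*(1/21917) = 7525 + 25517/21917 = 164950942/21917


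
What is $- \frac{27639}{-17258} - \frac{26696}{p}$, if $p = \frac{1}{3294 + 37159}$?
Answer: $- \frac{18637488656665}{17258} \approx -1.0799 \cdot 10^{9}$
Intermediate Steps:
$p = \frac{1}{40453} \approx 2.472 \cdot 10^{-5}$
$- \frac{27639}{-17258} - \frac{26696}{p} = - \frac{27639}{-17258} - 26696 \frac{1}{\frac{1}{40453}} = \left(-27639\right) \left(- \frac{1}{17258}\right) - 1079933288 = \frac{27639}{17258} - 1079933288 = - \frac{18637488656665}{17258}$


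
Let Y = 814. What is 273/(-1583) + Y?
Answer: 1288289/1583 ≈ 813.83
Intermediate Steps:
273/(-1583) + Y = 273/(-1583) + 814 = -1/1583*273 + 814 = -273/1583 + 814 = 1288289/1583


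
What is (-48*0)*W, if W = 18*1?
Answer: 0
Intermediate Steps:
W = 18
(-48*0)*W = -48*0*18 = 0*18 = 0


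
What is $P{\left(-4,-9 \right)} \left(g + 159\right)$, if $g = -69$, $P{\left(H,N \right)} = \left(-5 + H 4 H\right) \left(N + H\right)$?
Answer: $-69030$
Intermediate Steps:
$P{\left(H,N \right)} = \left(-5 + 4 H^{2}\right) \left(H + N\right)$ ($P{\left(H,N \right)} = \left(-5 + 4 H H\right) \left(H + N\right) = \left(-5 + 4 H^{2}\right) \left(H + N\right)$)
$P{\left(-4,-9 \right)} \left(g + 159\right) = \left(\left(-5\right) \left(-4\right) - -45 + 4 \left(-4\right)^{3} + 4 \left(-9\right) \left(-4\right)^{2}\right) \left(-69 + 159\right) = \left(20 + 45 + 4 \left(-64\right) + 4 \left(-9\right) 16\right) 90 = \left(20 + 45 - 256 - 576\right) 90 = \left(-767\right) 90 = -69030$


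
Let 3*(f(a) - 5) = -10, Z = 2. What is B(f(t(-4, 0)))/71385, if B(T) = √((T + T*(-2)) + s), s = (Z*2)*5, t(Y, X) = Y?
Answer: √165/214155 ≈ 5.9981e-5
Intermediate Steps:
f(a) = 5/3 (f(a) = 5 + (⅓)*(-10) = 5 - 10/3 = 5/3)
s = 20 (s = (2*2)*5 = 4*5 = 20)
B(T) = √(20 - T) (B(T) = √((T + T*(-2)) + 20) = √((T - 2*T) + 20) = √(-T + 20) = √(20 - T))
B(f(t(-4, 0)))/71385 = √(20 - 1*5/3)/71385 = √(20 - 5/3)*(1/71385) = √(55/3)*(1/71385) = (√165/3)*(1/71385) = √165/214155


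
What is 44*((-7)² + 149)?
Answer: 8712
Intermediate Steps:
44*((-7)² + 149) = 44*(49 + 149) = 44*198 = 8712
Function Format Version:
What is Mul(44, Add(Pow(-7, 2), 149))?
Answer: 8712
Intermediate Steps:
Mul(44, Add(Pow(-7, 2), 149)) = Mul(44, Add(49, 149)) = Mul(44, 198) = 8712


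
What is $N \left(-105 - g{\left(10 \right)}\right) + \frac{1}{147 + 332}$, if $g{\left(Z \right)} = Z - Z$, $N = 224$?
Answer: $- \frac{11266079}{479} \approx -23520.0$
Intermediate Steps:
$g{\left(Z \right)} = 0$
$N \left(-105 - g{\left(10 \right)}\right) + \frac{1}{147 + 332} = 224 \left(-105 - 0\right) + \frac{1}{147 + 332} = 224 \left(-105 + 0\right) + \frac{1}{479} = 224 \left(-105\right) + \frac{1}{479} = -23520 + \frac{1}{479} = - \frac{11266079}{479}$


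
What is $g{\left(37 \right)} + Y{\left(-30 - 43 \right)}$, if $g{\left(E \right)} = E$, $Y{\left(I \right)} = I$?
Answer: $-36$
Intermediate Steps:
$g{\left(37 \right)} + Y{\left(-30 - 43 \right)} = 37 - 73 = -36$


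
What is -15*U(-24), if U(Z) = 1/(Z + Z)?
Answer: 5/16 ≈ 0.31250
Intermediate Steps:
U(Z) = 1/(2*Z)
-15*U(-24) = -15/(2*(-24)) = -15*(-1)/(2*24) = -15*(-1/48) = 5/16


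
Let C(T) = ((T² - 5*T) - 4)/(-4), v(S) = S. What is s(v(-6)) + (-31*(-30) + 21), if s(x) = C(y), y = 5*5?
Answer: 827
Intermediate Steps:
y = 25
C(T) = 1 - T²/4 + 5*T/4 (C(T) = (-4 + T² - 5*T)*(-¼) = 1 - T²/4 + 5*T/4)
s(x) = -124 (s(x) = 1 - ¼*25² + (5/4)*25 = 1 - ¼*625 + 125/4 = 1 - 625/4 + 125/4 = -124)
s(v(-6)) + (-31*(-30) + 21) = -124 + (-31*(-30) + 21) = -124 + (930 + 21) = -124 + 951 = 827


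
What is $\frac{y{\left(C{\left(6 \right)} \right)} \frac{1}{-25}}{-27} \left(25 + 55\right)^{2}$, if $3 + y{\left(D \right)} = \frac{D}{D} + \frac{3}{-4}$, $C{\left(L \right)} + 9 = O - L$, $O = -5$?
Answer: $- \frac{704}{27} \approx -26.074$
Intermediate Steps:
$C{\left(L \right)} = -14 - L$ ($C{\left(L \right)} = -9 - \left(5 + L\right) = -14 - L$)
$y{\left(D \right)} = - \frac{11}{4}$ ($y{\left(D \right)} = -3 + \left(\frac{D}{D} + \frac{3}{-4}\right) = -3 + \left(1 + 3 \left(- \frac{1}{4}\right)\right) = -3 + \left(1 - \frac{3}{4}\right) = -3 + \frac{1}{4} = - \frac{11}{4}$)
$\frac{y{\left(C{\left(6 \right)} \right)} \frac{1}{-25}}{-27} \left(25 + 55\right)^{2} = \frac{\left(- \frac{11}{4}\right) \frac{1}{-25}}{-27} \left(25 + 55\right)^{2} = \left(- \frac{11}{4}\right) \left(- \frac{1}{25}\right) \left(- \frac{1}{27}\right) 80^{2} = \frac{11}{100} \left(- \frac{1}{27}\right) 6400 = \left(- \frac{11}{2700}\right) 6400 = - \frac{704}{27}$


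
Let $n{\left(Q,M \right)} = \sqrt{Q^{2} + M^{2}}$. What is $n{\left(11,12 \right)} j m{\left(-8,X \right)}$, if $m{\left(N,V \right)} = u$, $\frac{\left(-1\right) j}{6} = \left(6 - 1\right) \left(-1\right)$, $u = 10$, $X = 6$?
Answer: $300 \sqrt{265} \approx 4883.6$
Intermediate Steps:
$j = 30$ ($j = - 6 \left(6 - 1\right) \left(-1\right) = - 6 \cdot 5 \left(-1\right) = \left(-6\right) \left(-5\right) = 30$)
$n{\left(Q,M \right)} = \sqrt{M^{2} + Q^{2}}$
$m{\left(N,V \right)} = 10$
$n{\left(11,12 \right)} j m{\left(-8,X \right)} = \sqrt{12^{2} + 11^{2}} \cdot 30 \cdot 10 = \sqrt{144 + 121} \cdot 30 \cdot 10 = \sqrt{265} \cdot 30 \cdot 10 = 30 \sqrt{265} \cdot 10 = 300 \sqrt{265}$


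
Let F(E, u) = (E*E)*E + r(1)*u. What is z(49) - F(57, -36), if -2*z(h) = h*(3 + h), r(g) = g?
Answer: -186431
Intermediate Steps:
F(E, u) = u + E**3 (F(E, u) = (E*E)*E + 1*u = E**2*E + u = E**3 + u = u + E**3)
z(h) = -h*(3 + h)/2
z(49) - F(57, -36) = -1/2*49*(3 + 49) - (-36 + 57**3) = -1/2*49*52 - (-36 + 185193) = -1274 - 1*185157 = -1274 - 185157 = -186431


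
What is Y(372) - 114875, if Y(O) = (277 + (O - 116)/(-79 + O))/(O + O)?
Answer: -8347249861/72664 ≈ -1.1487e+5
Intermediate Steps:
Y(O) = (277 + (-116 + O)/(-79 + O))/(2*O) (Y(O) = (277 + (-116 + O)/(-79 + O))/((2*O)) = (277 + (-116 + O)/(-79 + O))*(1/(2*O)) = (277 + (-116 + O)/(-79 + O))/(2*O))
Y(372) - 114875 = (½)*(-21999 + 278*372)/(372*(-79 + 372)) - 114875 = (½)*(1/372)*(-21999 + 103416)/293 - 114875 = (½)*(1/372)*(1/293)*81417 - 114875 = 27139/72664 - 114875 = -8347249861/72664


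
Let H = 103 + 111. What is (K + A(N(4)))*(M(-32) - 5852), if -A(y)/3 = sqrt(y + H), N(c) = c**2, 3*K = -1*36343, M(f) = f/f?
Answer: 212642893/3 + 17553*sqrt(230) ≈ 7.1147e+7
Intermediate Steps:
M(f) = 1
K = -36343/3 (K = (-1*36343)/3 = (1/3)*(-36343) = -36343/3 ≈ -12114.)
H = 214
A(y) = -3*sqrt(214 + y) (A(y) = -3*sqrt(y + 214) = -3*sqrt(214 + y))
(K + A(N(4)))*(M(-32) - 5852) = (-36343/3 - 3*sqrt(214 + 4**2))*(1 - 5852) = (-36343/3 - 3*sqrt(214 + 16))*(-5851) = (-36343/3 - 3*sqrt(230))*(-5851) = 212642893/3 + 17553*sqrt(230)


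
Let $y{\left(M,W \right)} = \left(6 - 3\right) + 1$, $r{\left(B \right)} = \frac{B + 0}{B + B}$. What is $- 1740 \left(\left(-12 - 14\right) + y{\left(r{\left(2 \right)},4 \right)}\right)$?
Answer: $38280$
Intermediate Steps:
$r{\left(B \right)} = \frac{1}{2}$ ($r{\left(B \right)} = \frac{B}{2 B} = B \frac{1}{2 B} = \frac{1}{2}$)
$y{\left(M,W \right)} = 4$ ($y{\left(M,W \right)} = 3 + 1 = 4$)
$- 1740 \left(\left(-12 - 14\right) + y{\left(r{\left(2 \right)},4 \right)}\right) = - 1740 \left(\left(-12 - 14\right) + 4\right) = - 1740 \left(-26 + 4\right) = \left(-1740\right) \left(-22\right) = 38280$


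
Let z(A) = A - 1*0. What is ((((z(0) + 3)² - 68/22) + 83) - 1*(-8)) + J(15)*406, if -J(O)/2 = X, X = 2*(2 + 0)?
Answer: -34662/11 ≈ -3151.1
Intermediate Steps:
z(A) = A (z(A) = A + 0 = A)
X = 4 (X = 2*2 = 4)
J(O) = -8 (J(O) = -2*4 = -8)
((((z(0) + 3)² - 68/22) + 83) - 1*(-8)) + J(15)*406 = ((((0 + 3)² - 68/22) + 83) - 1*(-8)) - 8*406 = (((3² - 68*1/22) + 83) + 8) - 3248 = (((9 - 34/11) + 83) + 8) - 3248 = ((65/11 + 83) + 8) - 3248 = (978/11 + 8) - 3248 = 1066/11 - 3248 = -34662/11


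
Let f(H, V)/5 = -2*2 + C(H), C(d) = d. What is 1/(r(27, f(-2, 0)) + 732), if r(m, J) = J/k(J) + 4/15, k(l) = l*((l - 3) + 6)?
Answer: 135/98851 ≈ 0.0013657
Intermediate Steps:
k(l) = l*(3 + l) (k(l) = l*((-3 + l) + 6) = l*(3 + l))
f(H, V) = -20 + 5*H (f(H, V) = 5*(-2*2 + H) = 5*(-4 + H) = -20 + 5*H)
r(m, J) = 4/15 + 1/(3 + J) (r(m, J) = J/((J*(3 + J))) + 4/15 = J*(1/(J*(3 + J))) + 4*(1/15) = 1/(3 + J) + 4/15 = 4/15 + 1/(3 + J))
1/(r(27, f(-2, 0)) + 732) = 1/((27 + 4*(-20 + 5*(-2)))/(15*(3 + (-20 + 5*(-2)))) + 732) = 1/((27 + 4*(-20 - 10))/(15*(3 + (-20 - 10))) + 732) = 1/((27 + 4*(-30))/(15*(3 - 30)) + 732) = 1/((1/15)*(27 - 120)/(-27) + 732) = 1/((1/15)*(-1/27)*(-93) + 732) = 1/(31/135 + 732) = 1/(98851/135) = 135/98851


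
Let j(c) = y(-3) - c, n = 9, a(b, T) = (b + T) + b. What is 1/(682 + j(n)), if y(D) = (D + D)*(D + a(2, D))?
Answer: 1/685 ≈ 0.0014599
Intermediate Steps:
a(b, T) = T + 2*b (a(b, T) = (T + b) + b = T + 2*b)
y(D) = 2*D*(4 + 2*D) (y(D) = (D + D)*(D + (D + 2*2)) = (2*D)*(D + (D + 4)) = (2*D)*(D + (4 + D)) = (2*D)*(4 + 2*D) = 2*D*(4 + 2*D))
j(c) = 12 - c (j(c) = 4*(-3)*(2 - 3) - c = 4*(-3)*(-1) - c = 12 - c)
1/(682 + j(n)) = 1/(682 + (12 - 1*9)) = 1/(682 + (12 - 9)) = 1/(682 + 3) = 1/685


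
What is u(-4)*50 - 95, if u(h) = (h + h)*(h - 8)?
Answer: 4705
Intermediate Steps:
u(h) = 2*h*(-8 + h) (u(h) = (2*h)*(-8 + h) = 2*h*(-8 + h))
u(-4)*50 - 95 = (2*(-4)*(-8 - 4))*50 - 95 = (2*(-4)*(-12))*50 - 95 = 96*50 - 95 = 4800 - 95 = 4705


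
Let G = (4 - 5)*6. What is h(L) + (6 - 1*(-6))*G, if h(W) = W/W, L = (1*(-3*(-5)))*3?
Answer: -71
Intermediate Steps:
L = 45 (L = (1*15)*3 = 15*3 = 45)
h(W) = 1
G = -6 (G = -1*6 = -6)
h(L) + (6 - 1*(-6))*G = 1 + (6 - 1*(-6))*(-6) = 1 + (6 + 6)*(-6) = 1 + 12*(-6) = 1 - 72 = -71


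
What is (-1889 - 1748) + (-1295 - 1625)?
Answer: -6557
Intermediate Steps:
(-1889 - 1748) + (-1295 - 1625) = -3637 - 2920 = -6557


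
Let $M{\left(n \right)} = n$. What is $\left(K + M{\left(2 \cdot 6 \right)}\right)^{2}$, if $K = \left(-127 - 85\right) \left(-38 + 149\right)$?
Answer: $553190400$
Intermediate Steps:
$K = -23532$ ($K = \left(-212\right) 111 = -23532$)
$\left(K + M{\left(2 \cdot 6 \right)}\right)^{2} = \left(-23532 + 2 \cdot 6\right)^{2} = \left(-23532 + 12\right)^{2} = \left(-23520\right)^{2} = 553190400$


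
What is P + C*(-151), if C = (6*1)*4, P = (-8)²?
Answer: -3560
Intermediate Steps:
P = 64
C = 24 (C = 6*4 = 24)
P + C*(-151) = 64 + 24*(-151) = 64 - 3624 = -3560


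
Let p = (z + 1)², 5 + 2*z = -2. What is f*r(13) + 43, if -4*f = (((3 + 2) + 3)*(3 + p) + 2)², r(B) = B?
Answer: -18729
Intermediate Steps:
z = -7/2 (z = -5/2 + (½)*(-2) = -5/2 - 1 = -7/2 ≈ -3.5000)
p = 25/4 (p = (-7/2 + 1)² = (-5/2)² = 25/4 ≈ 6.2500)
f = -1444 (f = -(((3 + 2) + 3)*(3 + 25/4) + 2)²/4 = -((5 + 3)*(37/4) + 2)²/4 = -(8*(37/4) + 2)²/4 = -(74 + 2)²/4 = -¼*76² = -¼*5776 = -1444)
f*r(13) + 43 = -1444*13 + 43 = -18772 + 43 = -18729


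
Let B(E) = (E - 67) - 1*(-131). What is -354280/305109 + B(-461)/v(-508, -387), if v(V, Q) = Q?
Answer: -591781/4373229 ≈ -0.13532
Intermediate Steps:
B(E) = 64 + E (B(E) = (-67 + E) + 131 = 64 + E)
-354280/305109 + B(-461)/v(-508, -387) = -354280/305109 + (64 - 461)/(-387) = -354280*1/305109 - 397*(-1/387) = -354280/305109 + 397/387 = -591781/4373229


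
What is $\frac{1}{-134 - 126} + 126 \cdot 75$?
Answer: $\frac{2456999}{260} \approx 9450.0$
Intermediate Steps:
$\frac{1}{-134 - 126} + 126 \cdot 75 = \frac{1}{-260} + 9450 = - \frac{1}{260} + 9450 = \frac{2456999}{260}$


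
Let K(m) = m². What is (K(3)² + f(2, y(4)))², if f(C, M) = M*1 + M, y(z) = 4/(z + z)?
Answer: 6724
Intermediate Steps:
y(z) = 2/z (y(z) = 4/(2*z) = (1/(2*z))*4 = 2/z)
f(C, M) = 2*M (f(C, M) = M + M = 2*M)
(K(3)² + f(2, y(4)))² = ((3²)² + 2*(2/4))² = (9² + 2*(2*(¼)))² = (81 + 2*(½))² = (81 + 1)² = 82² = 6724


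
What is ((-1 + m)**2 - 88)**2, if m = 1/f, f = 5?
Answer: 4769856/625 ≈ 7631.8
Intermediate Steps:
m = 1/5 ≈ 0.20000
((-1 + m)**2 - 88)**2 = ((-1 + 1/5)**2 - 88)**2 = ((-4/5)**2 - 88)**2 = (16/25 - 88)**2 = (-2184/25)**2 = 4769856/625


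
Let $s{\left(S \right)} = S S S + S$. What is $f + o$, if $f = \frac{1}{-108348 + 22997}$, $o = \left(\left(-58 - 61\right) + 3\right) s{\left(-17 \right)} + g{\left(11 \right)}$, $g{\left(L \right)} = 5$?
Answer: $\frac{48810956634}{85351} \approx 5.7189 \cdot 10^{5}$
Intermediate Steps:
$s{\left(S \right)} = S + S^{3}$ ($s{\left(S \right)} = S^{2} S + S = S^{3} + S = S + S^{3}$)
$o = 571885$ ($o = \left(\left(-58 - 61\right) + 3\right) \left(-17 + \left(-17\right)^{3}\right) + 5 = \left(-119 + 3\right) \left(-17 - 4913\right) + 5 = \left(-116\right) \left(-4930\right) + 5 = 571880 + 5 = 571885$)
$f = - \frac{1}{85351}$ ($f = \frac{1}{-85351} = - \frac{1}{85351} \approx -1.1716 \cdot 10^{-5}$)
$f + o = - \frac{1}{85351} + 571885 = \frac{48810956634}{85351}$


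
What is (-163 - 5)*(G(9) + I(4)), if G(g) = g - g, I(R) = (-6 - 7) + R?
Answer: 1512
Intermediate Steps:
I(R) = -13 + R
G(g) = 0
(-163 - 5)*(G(9) + I(4)) = (-163 - 5)*(0 + (-13 + 4)) = -168*(0 - 9) = -168*(-9) = 1512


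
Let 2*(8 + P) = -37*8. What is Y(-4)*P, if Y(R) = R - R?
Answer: 0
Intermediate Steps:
Y(R) = 0
P = -156 (P = -8 + (-37*8)/2 = -8 + (1/2)*(-296) = -8 - 148 = -156)
Y(-4)*P = 0*(-156) = 0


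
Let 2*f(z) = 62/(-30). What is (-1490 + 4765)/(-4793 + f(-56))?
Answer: -98250/143821 ≈ -0.68314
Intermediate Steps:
f(z) = -31/30 (f(z) = (62/(-30))/2 = (62*(-1/30))/2 = (½)*(-31/15) = -31/30)
(-1490 + 4765)/(-4793 + f(-56)) = (-1490 + 4765)/(-4793 - 31/30) = 3275/(-143821/30) = 3275*(-30/143821) = -98250/143821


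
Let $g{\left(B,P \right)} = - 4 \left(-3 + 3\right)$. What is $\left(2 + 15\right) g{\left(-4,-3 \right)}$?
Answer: $0$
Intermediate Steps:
$g{\left(B,P \right)} = 0$ ($g{\left(B,P \right)} = \left(-4\right) 0 = 0$)
$\left(2 + 15\right) g{\left(-4,-3 \right)} = \left(2 + 15\right) 0 = 17 \cdot 0 = 0$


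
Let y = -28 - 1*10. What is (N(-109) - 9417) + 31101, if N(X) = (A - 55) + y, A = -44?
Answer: 21547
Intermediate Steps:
y = -38 (y = -28 - 10 = -38)
N(X) = -137 (N(X) = (-44 - 55) - 38 = -99 - 38 = -137)
(N(-109) - 9417) + 31101 = (-137 - 9417) + 31101 = -9554 + 31101 = 21547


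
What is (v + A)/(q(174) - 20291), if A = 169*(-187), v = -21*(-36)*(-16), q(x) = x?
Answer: 43699/20117 ≈ 2.1722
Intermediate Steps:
v = -12096 (v = 756*(-16) = -12096)
A = -31603
(v + A)/(q(174) - 20291) = (-12096 - 31603)/(174 - 20291) = -43699/(-20117) = -43699*(-1/20117) = 43699/20117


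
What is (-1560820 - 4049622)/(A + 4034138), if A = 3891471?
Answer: -5610442/7925609 ≈ -0.70789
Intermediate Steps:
(-1560820 - 4049622)/(A + 4034138) = (-1560820 - 4049622)/(3891471 + 4034138) = -5610442/7925609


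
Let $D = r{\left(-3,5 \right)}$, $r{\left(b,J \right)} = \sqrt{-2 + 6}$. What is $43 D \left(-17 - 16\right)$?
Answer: $-2838$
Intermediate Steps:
$r{\left(b,J \right)} = 2$ ($r{\left(b,J \right)} = \sqrt{4} = 2$)
$D = 2$
$43 D \left(-17 - 16\right) = 43 \cdot 2 \left(-17 - 16\right) = 86 \left(-17 - 16\right) = 86 \left(-33\right) = -2838$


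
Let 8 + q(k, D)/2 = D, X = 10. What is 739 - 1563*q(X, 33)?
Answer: -77411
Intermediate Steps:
q(k, D) = -16 + 2*D
739 - 1563*q(X, 33) = 739 - 1563*(-16 + 2*33) = 739 - 1563*(-16 + 66) = 739 - 1563*50 = 739 - 78150 = -77411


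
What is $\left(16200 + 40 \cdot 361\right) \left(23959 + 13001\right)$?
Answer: $1132454400$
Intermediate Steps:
$\left(16200 + 40 \cdot 361\right) \left(23959 + 13001\right) = \left(16200 + 14440\right) 36960 = 30640 \cdot 36960 = 1132454400$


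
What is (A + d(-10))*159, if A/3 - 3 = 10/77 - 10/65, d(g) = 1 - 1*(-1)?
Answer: 1739301/1001 ≈ 1737.6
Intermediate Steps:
d(g) = 2 (d(g) = 1 + 1 = 2)
A = 8937/1001 (A = 9 + 3*(10/77 - 10/65) = 9 + 3*(10*(1/77) - 10*1/65) = 9 + 3*(10/77 - 2/13) = 9 + 3*(-24/1001) = 9 - 72/1001 = 8937/1001 ≈ 8.9281)
(A + d(-10))*159 = (8937/1001 + 2)*159 = (10939/1001)*159 = 1739301/1001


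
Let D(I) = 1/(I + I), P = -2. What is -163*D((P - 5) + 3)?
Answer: 163/8 ≈ 20.375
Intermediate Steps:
D(I) = 1/(2*I)
-163*D((P - 5) + 3) = -163/(2*((-2 - 5) + 3)) = -163/(2*(-7 + 3)) = -163/(2*(-4)) = -163*(-1)/(2*4) = -163*(-⅛) = 163/8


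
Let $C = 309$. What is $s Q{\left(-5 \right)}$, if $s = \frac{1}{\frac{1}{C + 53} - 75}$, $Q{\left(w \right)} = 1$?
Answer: $- \frac{362}{27149} \approx -0.013334$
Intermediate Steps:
$s = - \frac{362}{27149}$ ($s = \frac{1}{\frac{1}{309 + 53} - 75} = \frac{1}{\frac{1}{362} - 75} = \frac{1}{- \frac{27149}{362}} = - \frac{362}{27149} \approx -0.013334$)
$s Q{\left(-5 \right)} = \left(- \frac{362}{27149}\right) 1 = - \frac{362}{27149}$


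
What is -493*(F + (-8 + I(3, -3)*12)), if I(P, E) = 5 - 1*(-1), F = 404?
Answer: -230724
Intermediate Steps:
I(P, E) = 6 (I(P, E) = 5 + 1 = 6)
-493*(F + (-8 + I(3, -3)*12)) = -493*(404 + (-8 + 6*12)) = -493*(404 + (-8 + 72)) = -493*(404 + 64) = -493*468 = -230724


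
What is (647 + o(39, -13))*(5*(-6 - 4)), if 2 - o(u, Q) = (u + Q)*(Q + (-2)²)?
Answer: -44150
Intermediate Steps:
o(u, Q) = 2 - (4 + Q)*(Q + u) (o(u, Q) = 2 - (u + Q)*(Q + (-2)²) = 2 - (Q + u)*(Q + 4) = 2 - (Q + u)*(4 + Q) = 2 - (4 + Q)*(Q + u))
(647 + o(39, -13))*(5*(-6 - 4)) = (647 + (2 - 1*(-13)² - 4*(-13) - 4*39 - 1*(-13)*39))*(5*(-6 - 4)) = (647 + (2 - 1*169 + 52 - 156 + 507))*(5*(-10)) = (647 + (2 - 169 + 52 - 156 + 507))*(-50) = (647 + 236)*(-50) = 883*(-50) = -44150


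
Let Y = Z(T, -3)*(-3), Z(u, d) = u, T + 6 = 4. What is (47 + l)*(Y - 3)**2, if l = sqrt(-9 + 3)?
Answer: 423 + 9*I*sqrt(6) ≈ 423.0 + 22.045*I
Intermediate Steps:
T = -2 (T = -6 + 4 = -2)
l = I*sqrt(6) (l = sqrt(-6) = I*sqrt(6) ≈ 2.4495*I)
Y = 6 (Y = -2*(-3) = 6)
(47 + l)*(Y - 3)**2 = (47 + I*sqrt(6))*(6 - 3)**2 = (47 + I*sqrt(6))*3**2 = (47 + I*sqrt(6))*9 = 423 + 9*I*sqrt(6)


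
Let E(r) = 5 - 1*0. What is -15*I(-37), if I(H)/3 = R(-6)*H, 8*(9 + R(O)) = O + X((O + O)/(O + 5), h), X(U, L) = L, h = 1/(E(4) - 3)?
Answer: -258075/16 ≈ -16130.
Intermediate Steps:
E(r) = 5 (E(r) = 5 + 0 = 5)
h = ½ (h = 1/(5 - 3) = 1/2 = ½ ≈ 0.50000)
R(O) = -143/16 + O/8 (R(O) = -9 + (O + ½)/8 = -9 + (½ + O)/8 = -9 + (1/16 + O/8) = -143/16 + O/8)
I(H) = -465*H/16 (I(H) = 3*((-143/16 + (⅛)*(-6))*H) = 3*((-143/16 - ¾)*H) = 3*(-155*H/16) = -465*H/16)
-15*I(-37) = -(-6975)*(-37)/16 = -15*17205/16 = -258075/16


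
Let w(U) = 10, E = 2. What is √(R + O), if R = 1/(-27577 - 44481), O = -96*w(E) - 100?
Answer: I*√5503896757898/72058 ≈ 32.558*I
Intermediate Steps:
O = -1060 (O = -96*10 - 100 = -960 - 100 = -1060)
R = -1/72058 (R = 1/(-72058) = -1/72058 ≈ -1.3878e-5)
√(R + O) = √(-1/72058 - 1060) = √(-76381481/72058) = I*√5503896757898/72058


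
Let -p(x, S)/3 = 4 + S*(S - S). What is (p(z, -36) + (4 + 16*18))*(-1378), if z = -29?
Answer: -385840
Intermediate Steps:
p(x, S) = -12 (p(x, S) = -3*(4 + S*(S - S)) = -3*(4 + S*0) = -3*(4 + 0) = -3*4 = -12)
(p(z, -36) + (4 + 16*18))*(-1378) = (-12 + (4 + 16*18))*(-1378) = (-12 + (4 + 288))*(-1378) = (-12 + 292)*(-1378) = 280*(-1378) = -385840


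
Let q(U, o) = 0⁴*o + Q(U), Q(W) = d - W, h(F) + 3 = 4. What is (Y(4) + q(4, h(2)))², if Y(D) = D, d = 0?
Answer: 0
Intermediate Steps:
h(F) = 1 (h(F) = -3 + 4 = 1)
Q(W) = -W (Q(W) = 0 - W = -W)
q(U, o) = -U (q(U, o) = 0⁴*o - U = 0*o - U = 0 - U = -U)
(Y(4) + q(4, h(2)))² = (4 - 1*4)² = (4 - 4)² = 0² = 0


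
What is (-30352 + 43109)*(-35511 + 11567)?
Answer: -305453608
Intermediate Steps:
(-30352 + 43109)*(-35511 + 11567) = 12757*(-23944) = -305453608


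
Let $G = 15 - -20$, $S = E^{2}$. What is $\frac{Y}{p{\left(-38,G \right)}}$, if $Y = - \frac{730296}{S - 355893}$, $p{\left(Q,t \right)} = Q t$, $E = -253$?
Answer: $- \frac{13041}{6932245} \approx -0.0018812$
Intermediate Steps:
$S = 64009$ ($S = \left(-253\right)^{2} = 64009$)
$G = 35$ ($G = 15 + 20 = 35$)
$Y = \frac{182574}{72971}$ ($Y = - \frac{730296}{64009 - 355893} = - \frac{730296}{-291884} = \left(-730296\right) \left(- \frac{1}{291884}\right) = \frac{182574}{72971} \approx 2.502$)
$\frac{Y}{p{\left(-38,G \right)}} = \frac{182574}{72971 \left(\left(-38\right) 35\right)} = \frac{182574}{72971 \left(-1330\right)} = \frac{182574}{72971} \left(- \frac{1}{1330}\right) = - \frac{13041}{6932245}$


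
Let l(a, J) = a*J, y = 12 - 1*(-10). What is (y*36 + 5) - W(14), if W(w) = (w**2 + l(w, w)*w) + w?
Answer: -2157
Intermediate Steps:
y = 22 (y = 12 + 10 = 22)
l(a, J) = J*a
W(w) = w + w**2 + w**3 (W(w) = (w**2 + (w*w)*w) + w = (w**2 + w**2*w) + w = (w**2 + w**3) + w = w + w**2 + w**3)
(y*36 + 5) - W(14) = (22*36 + 5) - 14*(1 + 14 + 14**2) = (792 + 5) - 14*(1 + 14 + 196) = 797 - 14*211 = 797 - 1*2954 = 797 - 2954 = -2157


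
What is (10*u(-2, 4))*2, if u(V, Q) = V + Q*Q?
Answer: 280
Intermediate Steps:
u(V, Q) = V + Q**2
(10*u(-2, 4))*2 = (10*(-2 + 4**2))*2 = (10*(-2 + 16))*2 = (10*14)*2 = 140*2 = 280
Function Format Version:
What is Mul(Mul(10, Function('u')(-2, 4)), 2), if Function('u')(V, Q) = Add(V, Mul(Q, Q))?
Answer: 280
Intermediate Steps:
Function('u')(V, Q) = Add(V, Pow(Q, 2))
Mul(Mul(10, Function('u')(-2, 4)), 2) = Mul(Mul(10, Add(-2, Pow(4, 2))), 2) = Mul(Mul(10, Add(-2, 16)), 2) = Mul(Mul(10, 14), 2) = Mul(140, 2) = 280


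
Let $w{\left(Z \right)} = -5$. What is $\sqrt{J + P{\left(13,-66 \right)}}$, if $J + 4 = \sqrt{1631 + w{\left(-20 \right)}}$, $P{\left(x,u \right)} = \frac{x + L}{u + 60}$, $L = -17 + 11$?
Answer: $\frac{\sqrt{-186 + 36 \sqrt{1626}}}{6} \approx 5.9293$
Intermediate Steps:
$L = -6$
$P{\left(x,u \right)} = \frac{-6 + x}{60 + u}$ ($P{\left(x,u \right)} = \frac{x - 6}{u + 60} = \frac{-6 + x}{60 + u}$)
$J = -4 + \sqrt{1626}$ ($J = -4 + \sqrt{1631 - 5} = -4 + \sqrt{1626} \approx 36.324$)
$\sqrt{J + P{\left(13,-66 \right)}} = \sqrt{\left(-4 + \sqrt{1626}\right) + \frac{-6 + 13}{60 - 66}} = \sqrt{\left(-4 + \sqrt{1626}\right) + \frac{1}{-6} \cdot 7} = \sqrt{\left(-4 + \sqrt{1626}\right) - \frac{7}{6}} = \sqrt{- \frac{31}{6} + \sqrt{1626}}$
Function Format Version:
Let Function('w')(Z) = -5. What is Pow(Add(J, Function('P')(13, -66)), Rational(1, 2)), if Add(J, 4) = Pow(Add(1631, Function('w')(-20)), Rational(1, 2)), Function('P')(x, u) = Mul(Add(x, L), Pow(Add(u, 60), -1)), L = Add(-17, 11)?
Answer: Mul(Rational(1, 6), Pow(Add(-186, Mul(36, Pow(1626, Rational(1, 2)))), Rational(1, 2))) ≈ 5.9293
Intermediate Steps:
L = -6
Function('P')(x, u) = Mul(Pow(Add(60, u), -1), Add(-6, x)) (Function('P')(x, u) = Mul(Add(x, -6), Pow(Add(u, 60), -1)) = Mul(Add(-6, x), Pow(Add(60, u), -1)) = Mul(Pow(Add(60, u), -1), Add(-6, x)))
J = Add(-4, Pow(1626, Rational(1, 2))) (J = Add(-4, Pow(Add(1631, -5), Rational(1, 2))) = Add(-4, Pow(1626, Rational(1, 2))) ≈ 36.324)
Pow(Add(J, Function('P')(13, -66)), Rational(1, 2)) = Pow(Add(Add(-4, Pow(1626, Rational(1, 2))), Mul(Pow(Add(60, -66), -1), Add(-6, 13))), Rational(1, 2)) = Pow(Add(Add(-4, Pow(1626, Rational(1, 2))), Mul(Pow(-6, -1), 7)), Rational(1, 2)) = Pow(Add(Add(-4, Pow(1626, Rational(1, 2))), Mul(Rational(-1, 6), 7)), Rational(1, 2)) = Pow(Add(Add(-4, Pow(1626, Rational(1, 2))), Rational(-7, 6)), Rational(1, 2)) = Pow(Add(Rational(-31, 6), Pow(1626, Rational(1, 2))), Rational(1, 2))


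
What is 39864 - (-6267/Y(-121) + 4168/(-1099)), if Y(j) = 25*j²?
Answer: 16037283919033/402261475 ≈ 39868.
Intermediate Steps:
39864 - (-6267/Y(-121) + 4168/(-1099)) = 39864 - (-6267/(25*(-121)²) + 4168/(-1099)) = 39864 - (-6267/(25*14641) + 4168*(-1/1099)) = 39864 - (-6267/366025 - 4168/1099) = 39864 - 1*(-1532479633/402261475) = 39864 + 1532479633/402261475 = 16037283919033/402261475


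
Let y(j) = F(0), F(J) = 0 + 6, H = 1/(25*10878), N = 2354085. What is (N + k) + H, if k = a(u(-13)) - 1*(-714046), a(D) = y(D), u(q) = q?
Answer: 834379857151/271950 ≈ 3.0681e+6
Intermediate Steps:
H = 1/271950 ≈ 3.6771e-6
F(J) = 6
y(j) = 6
a(D) = 6
k = 714052 (k = 6 - 1*(-714046) = 6 + 714046 = 714052)
(N + k) + H = (2354085 + 714052) + 1/271950 = 3068137 + 1/271950 = 834379857151/271950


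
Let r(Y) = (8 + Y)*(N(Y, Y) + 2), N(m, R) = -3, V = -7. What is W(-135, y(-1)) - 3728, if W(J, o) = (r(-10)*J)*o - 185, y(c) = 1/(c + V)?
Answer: -15517/4 ≈ -3879.3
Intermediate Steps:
r(Y) = -8 - Y (r(Y) = (8 + Y)*(-3 + 2) = (8 + Y)*(-1) = -8 - Y)
y(c) = 1/(-7 + c) (y(c) = 1/(c - 7) = 1/(-7 + c))
W(J, o) = -185 + 2*J*o (W(J, o) = ((-8 - 1*(-10))*J)*o - 185 = ((-8 + 10)*J)*o - 185 = (2*J)*o - 185 = 2*J*o - 185 = -185 + 2*J*o)
W(-135, y(-1)) - 3728 = (-185 + 2*(-135)/(-7 - 1)) - 3728 = (-185 + 2*(-135)/(-8)) - 3728 = (-185 + 2*(-135)*(-1/8)) - 3728 = (-185 + 135/4) - 3728 = -605/4 - 3728 = -15517/4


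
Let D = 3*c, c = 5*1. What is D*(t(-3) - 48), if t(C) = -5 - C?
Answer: -750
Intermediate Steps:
c = 5
D = 15 (D = 3*5 = 15)
D*(t(-3) - 48) = 15*((-5 - 1*(-3)) - 48) = 15*((-5 + 3) - 48) = 15*(-2 - 48) = 15*(-50) = -750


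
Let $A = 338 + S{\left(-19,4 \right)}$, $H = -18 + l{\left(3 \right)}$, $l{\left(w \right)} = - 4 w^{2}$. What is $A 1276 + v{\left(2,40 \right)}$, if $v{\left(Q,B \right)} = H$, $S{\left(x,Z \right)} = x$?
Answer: $406990$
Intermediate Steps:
$H = -54$ ($H = -18 - 4 \cdot 3^{2} = -18 - 36 = -54$)
$v{\left(Q,B \right)} = -54$
$A = 319$ ($A = 338 - 19 = 319$)
$A 1276 + v{\left(2,40 \right)} = 319 \cdot 1276 - 54 = 407044 - 54 = 406990$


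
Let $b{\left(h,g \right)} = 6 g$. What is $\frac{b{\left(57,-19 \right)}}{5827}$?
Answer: $- \frac{114}{5827} \approx -0.019564$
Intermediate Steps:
$\frac{b{\left(57,-19 \right)}}{5827} = \frac{6 \left(-19\right)}{5827} = \left(-114\right) \frac{1}{5827} = - \frac{114}{5827}$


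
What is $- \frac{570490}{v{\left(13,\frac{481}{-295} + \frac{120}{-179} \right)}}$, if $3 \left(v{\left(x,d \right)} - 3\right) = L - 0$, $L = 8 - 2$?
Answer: $-114098$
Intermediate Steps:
$L = 6$
$v{\left(x,d \right)} = 5$ ($v{\left(x,d \right)} = 3 + \frac{6 - 0}{3} = 3 + \frac{6 + 0}{3} = 3 + \frac{1}{3} \cdot 6 = 3 + 2 = 5$)
$- \frac{570490}{v{\left(13,\frac{481}{-295} + \frac{120}{-179} \right)}} = - \frac{570490}{5} = \left(-570490\right) \frac{1}{5} = -114098$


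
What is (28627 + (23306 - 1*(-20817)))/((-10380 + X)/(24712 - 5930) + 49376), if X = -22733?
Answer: 1366390500/927346919 ≈ 1.4734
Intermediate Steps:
(28627 + (23306 - 1*(-20817)))/((-10380 + X)/(24712 - 5930) + 49376) = (28627 + (23306 - 1*(-20817)))/((-10380 - 22733)/(24712 - 5930) + 49376) = (28627 + (23306 + 20817))/(-33113/18782 + 49376) = (28627 + 44123)/(-33113*1/18782 + 49376) = 72750/(-33113/18782 + 49376) = 72750/(927346919/18782) = 72750*(18782/927346919) = 1366390500/927346919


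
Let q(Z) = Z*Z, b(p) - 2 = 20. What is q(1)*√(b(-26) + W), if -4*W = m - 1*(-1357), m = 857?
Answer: I*√2126/2 ≈ 23.054*I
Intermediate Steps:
b(p) = 22 (b(p) = 2 + 20 = 22)
q(Z) = Z²
W = -1107/2 (W = -(857 - 1*(-1357))/4 = -(857 + 1357)/4 = -¼*2214 = -1107/2 ≈ -553.50)
q(1)*√(b(-26) + W) = 1²*√(22 - 1107/2) = 1*√(-1063/2) = 1*(I*√2126/2) = I*√2126/2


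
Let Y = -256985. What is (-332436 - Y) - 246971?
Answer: -322422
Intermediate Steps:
(-332436 - Y) - 246971 = (-332436 - 1*(-256985)) - 246971 = (-332436 + 256985) - 246971 = -75451 - 246971 = -322422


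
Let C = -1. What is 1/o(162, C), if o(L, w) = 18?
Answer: 1/18 ≈ 0.055556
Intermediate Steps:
1/o(162, C) = 1/18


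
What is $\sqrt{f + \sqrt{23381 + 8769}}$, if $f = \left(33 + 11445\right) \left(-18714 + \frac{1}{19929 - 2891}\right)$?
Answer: $\frac{\sqrt{-15588706511969871 + 362866805 \sqrt{1286}}}{8519} \approx 14656.0 i$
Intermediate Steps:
$f = - \frac{1829875162809}{8519}$ ($f = 11478 \left(-18714 + \frac{1}{17038}\right) = 11478 \left(- \frac{318849131}{17038}\right) = - \frac{1829875162809}{8519} \approx -2.148 \cdot 10^{8}$)
$\sqrt{f + \sqrt{23381 + 8769}} = \sqrt{- \frac{1829875162809}{8519} + \sqrt{23381 + 8769}} = \sqrt{- \frac{1829875162809}{8519} + \sqrt{32150}} = \sqrt{- \frac{1829875162809}{8519} + 5 \sqrt{1286}}$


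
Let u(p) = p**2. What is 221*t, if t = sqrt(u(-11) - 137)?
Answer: 884*I ≈ 884.0*I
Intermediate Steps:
t = 4*I (t = sqrt((-11)**2 - 137) = sqrt(121 - 137) = sqrt(-16) = 4*I ≈ 4.0*I)
221*t = 221*(4*I) = 884*I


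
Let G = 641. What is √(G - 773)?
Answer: 2*I*√33 ≈ 11.489*I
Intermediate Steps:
√(G - 773) = √(641 - 773) = √(-132) = 2*I*√33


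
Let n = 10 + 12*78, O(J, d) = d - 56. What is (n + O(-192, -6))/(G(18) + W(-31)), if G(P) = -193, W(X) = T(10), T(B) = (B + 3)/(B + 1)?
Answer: -4862/1055 ≈ -4.6085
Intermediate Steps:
O(J, d) = -56 + d
n = 946 (n = 10 + 936 = 946)
T(B) = (3 + B)/(1 + B)
W(X) = 13/11 (W(X) = (3 + 10)/(1 + 10) = 13/11)
(n + O(-192, -6))/(G(18) + W(-31)) = (946 + (-56 - 6))/(-193 + 13/11) = (946 - 62)/(-2110/11) = 884*(-11/2110) = -4862/1055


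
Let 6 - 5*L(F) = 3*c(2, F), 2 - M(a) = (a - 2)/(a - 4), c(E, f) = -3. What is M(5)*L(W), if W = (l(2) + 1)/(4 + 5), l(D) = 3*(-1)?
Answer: -3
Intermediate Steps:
l(D) = -3
M(a) = 2 - (-2 + a)/(-4 + a) (M(a) = 2 - (a - 2)/(a - 4) = 2 - (-2 + a)/(-4 + a))
W = -2/9 (W = (-3 + 1)/(4 + 5) = -2/9 ≈ -0.22222)
L(F) = 3 (L(F) = 6/5 - 3*(-3)/5 = 6/5 - 1/5*(-9) = 6/5 + 9/5 = 3)
M(5)*L(W) = ((-6 + 5)/(-4 + 5))*3 = (-1/1)*3 = (1*(-1))*3 = -1*3 = -3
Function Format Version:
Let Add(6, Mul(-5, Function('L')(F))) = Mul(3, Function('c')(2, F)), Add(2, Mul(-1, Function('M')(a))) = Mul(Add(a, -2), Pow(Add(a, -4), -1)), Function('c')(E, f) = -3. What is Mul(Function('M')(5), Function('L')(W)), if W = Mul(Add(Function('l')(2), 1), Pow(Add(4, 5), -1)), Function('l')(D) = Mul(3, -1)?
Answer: -3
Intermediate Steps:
Function('l')(D) = -3
Function('M')(a) = Add(2, Mul(-1, Pow(Add(-4, a), -1), Add(-2, a))) (Function('M')(a) = Add(2, Mul(-1, Mul(Add(a, -2), Pow(Add(a, -4), -1)))) = Add(2, Mul(-1, Mul(Add(-2, a), Pow(Add(-4, a), -1)))) = Add(2, Mul(-1, Mul(Pow(Add(-4, a), -1), Add(-2, a)))) = Add(2, Mul(-1, Pow(Add(-4, a), -1), Add(-2, a))))
W = Rational(-2, 9) (W = Mul(Add(-3, 1), Pow(Add(4, 5), -1)) = Mul(-2, Pow(9, -1)) = Mul(-2, Rational(1, 9)) = Rational(-2, 9) ≈ -0.22222)
Function('L')(F) = 3 (Function('L')(F) = Add(Rational(6, 5), Mul(Rational(-1, 5), Mul(3, -3))) = Add(Rational(6, 5), Mul(Rational(-1, 5), -9)) = Add(Rational(6, 5), Rational(9, 5)) = 3)
Mul(Function('M')(5), Function('L')(W)) = Mul(Mul(Pow(Add(-4, 5), -1), Add(-6, 5)), 3) = Mul(Mul(Pow(1, -1), -1), 3) = Mul(Mul(1, -1), 3) = Mul(-1, 3) = -3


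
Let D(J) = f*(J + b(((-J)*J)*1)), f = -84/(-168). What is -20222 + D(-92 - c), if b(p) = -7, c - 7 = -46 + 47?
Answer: -40551/2 ≈ -20276.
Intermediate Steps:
c = 8 (c = 7 + (-46 + 47) = 7 + 1 = 8)
f = ½ (f = -84*(-1/168) = ½ ≈ 0.50000)
D(J) = -7/2 + J/2 (D(J) = (J - 7)/2 = (-7 + J)/2 = -7/2 + J/2)
-20222 + D(-92 - c) = -20222 + (-7/2 + (-92 - 1*8)/2) = -20222 + (-7/2 + (-92 - 8)/2) = -20222 + (-7/2 + (½)*(-100)) = -20222 + (-7/2 - 50) = -20222 - 107/2 = -40551/2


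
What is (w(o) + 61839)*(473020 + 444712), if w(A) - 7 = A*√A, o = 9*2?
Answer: 56758053272 + 49557528*√2 ≈ 5.6828e+10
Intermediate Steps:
o = 18
w(A) = 7 + A^(3/2) (w(A) = 7 + A*√A = 7 + A^(3/2))
(w(o) + 61839)*(473020 + 444712) = ((7 + 18^(3/2)) + 61839)*(473020 + 444712) = ((7 + 54*√2) + 61839)*917732 = (61846 + 54*√2)*917732 = 56758053272 + 49557528*√2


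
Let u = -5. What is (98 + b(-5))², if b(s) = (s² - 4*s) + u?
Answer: 19044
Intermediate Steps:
b(s) = -5 + s² - 4*s (b(s) = (s² - 4*s) - 5 = -5 + s² - 4*s)
(98 + b(-5))² = (98 + (-5 + (-5)² - 4*(-5)))² = (98 + (-5 + 25 + 20))² = (98 + 40)² = 138² = 19044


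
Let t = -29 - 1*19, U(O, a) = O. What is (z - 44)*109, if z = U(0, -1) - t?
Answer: 436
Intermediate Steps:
t = -48 (t = -29 - 19 = -48)
z = 48 (z = 0 - 1*(-48) = 0 + 48 = 48)
(z - 44)*109 = (48 - 44)*109 = 4*109 = 436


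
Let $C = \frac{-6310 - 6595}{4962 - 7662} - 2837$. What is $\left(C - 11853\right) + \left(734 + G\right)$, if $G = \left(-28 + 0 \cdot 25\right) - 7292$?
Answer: $- \frac{11486459}{540} \approx -21271.0$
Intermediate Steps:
$G = -7320$ ($G = \left(-28 + 0\right) - 7292 = -28 - 7292 = -7320$)
$C = - \frac{1529399}{540}$ ($C = - \frac{12905}{-2700} - 2837 = \left(-12905\right) \left(- \frac{1}{2700}\right) - 2837 = \frac{2581}{540} - 2837 = - \frac{1529399}{540} \approx -2832.2$)
$\left(C - 11853\right) + \left(734 + G\right) = \left(- \frac{1529399}{540} - 11853\right) + \left(734 - 7320\right) = - \frac{7930019}{540} - 6586 = - \frac{11486459}{540}$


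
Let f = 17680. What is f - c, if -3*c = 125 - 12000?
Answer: 41165/3 ≈ 13722.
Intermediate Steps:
c = 11875/3 (c = -(125 - 12000)/3 = -⅓*(-11875) = 11875/3 ≈ 3958.3)
f - c = 17680 - 1*11875/3 = 17680 - 11875/3 = 41165/3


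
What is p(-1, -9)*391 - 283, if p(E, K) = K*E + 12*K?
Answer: -38992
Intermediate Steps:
p(E, K) = 12*K + E*K (p(E, K) = E*K + 12*K = 12*K + E*K)
p(-1, -9)*391 - 283 = -9*(12 - 1)*391 - 283 = -9*11*391 - 283 = -99*391 - 283 = -38709 - 283 = -38992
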